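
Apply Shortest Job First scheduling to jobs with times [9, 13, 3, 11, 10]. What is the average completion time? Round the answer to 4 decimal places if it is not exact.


SJF order (ascending): [3, 9, 10, 11, 13]
Completion times:
  Job 1: burst=3, C=3
  Job 2: burst=9, C=12
  Job 3: burst=10, C=22
  Job 4: burst=11, C=33
  Job 5: burst=13, C=46
Average completion = 116/5 = 23.2

23.2


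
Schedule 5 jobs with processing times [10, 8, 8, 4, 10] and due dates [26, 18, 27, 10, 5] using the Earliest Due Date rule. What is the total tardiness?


Sort by due date (EDD order): [(10, 5), (4, 10), (8, 18), (10, 26), (8, 27)]
Compute completion times and tardiness:
  Job 1: p=10, d=5, C=10, tardiness=max(0,10-5)=5
  Job 2: p=4, d=10, C=14, tardiness=max(0,14-10)=4
  Job 3: p=8, d=18, C=22, tardiness=max(0,22-18)=4
  Job 4: p=10, d=26, C=32, tardiness=max(0,32-26)=6
  Job 5: p=8, d=27, C=40, tardiness=max(0,40-27)=13
Total tardiness = 32

32


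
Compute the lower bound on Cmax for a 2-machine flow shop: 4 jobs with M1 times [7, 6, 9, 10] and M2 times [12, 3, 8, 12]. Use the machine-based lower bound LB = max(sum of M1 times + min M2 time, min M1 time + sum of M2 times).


LB1 = sum(M1 times) + min(M2 times) = 32 + 3 = 35
LB2 = min(M1 times) + sum(M2 times) = 6 + 35 = 41
Lower bound = max(LB1, LB2) = max(35, 41) = 41

41


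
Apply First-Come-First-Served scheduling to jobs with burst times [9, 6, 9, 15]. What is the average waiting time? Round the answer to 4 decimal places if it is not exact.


FCFS order (as given): [9, 6, 9, 15]
Waiting times:
  Job 1: wait = 0
  Job 2: wait = 9
  Job 3: wait = 15
  Job 4: wait = 24
Sum of waiting times = 48
Average waiting time = 48/4 = 12.0

12.0


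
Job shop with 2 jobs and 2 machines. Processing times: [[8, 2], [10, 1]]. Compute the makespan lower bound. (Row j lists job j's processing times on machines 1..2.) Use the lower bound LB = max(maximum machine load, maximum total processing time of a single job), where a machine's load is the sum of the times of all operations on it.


Machine loads:
  Machine 1: 8 + 10 = 18
  Machine 2: 2 + 1 = 3
Max machine load = 18
Job totals:
  Job 1: 10
  Job 2: 11
Max job total = 11
Lower bound = max(18, 11) = 18

18


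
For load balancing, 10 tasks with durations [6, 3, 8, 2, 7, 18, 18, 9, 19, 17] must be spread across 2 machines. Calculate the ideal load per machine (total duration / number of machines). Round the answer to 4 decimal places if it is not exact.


Total processing time = 6 + 3 + 8 + 2 + 7 + 18 + 18 + 9 + 19 + 17 = 107
Number of machines = 2
Ideal balanced load = 107 / 2 = 53.5

53.5


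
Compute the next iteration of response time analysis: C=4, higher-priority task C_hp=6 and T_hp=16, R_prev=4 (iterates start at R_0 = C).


R_next = C + ceil(R_prev / T_hp) * C_hp
ceil(4 / 16) = ceil(0.25) = 1
Interference = 1 * 6 = 6
R_next = 4 + 6 = 10

10


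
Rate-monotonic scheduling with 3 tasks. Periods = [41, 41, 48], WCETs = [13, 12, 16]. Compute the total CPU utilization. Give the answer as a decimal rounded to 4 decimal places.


Compute individual utilizations (exact fractions):
  Task 1: C/T = 13/41 (approx. 0.3171)
  Task 2: C/T = 12/41 (approx. 0.2927)
  Task 3: C/T = 16/48 = 1/3 (approx. 0.3333)
Total utilization U = 13/41 + 12/41 + 1/3 = 116/123
Rounded to 4 decimal places: U = 0.9431
RM (Liu & Layland) bound for 3 tasks = 0.779763; compare with U = 116/123 (approx. 0.943089)
bound < U <= 1, so the RM sufficient condition is not met (inconclusive; an exact test such as response-time analysis is needed).

0.9431


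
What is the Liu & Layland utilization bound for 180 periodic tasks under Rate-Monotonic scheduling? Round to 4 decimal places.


Compute 2^(1/180) = 1.0038582416
Subtract 1: 1.0038582416 - 1 = 0.0038582416
Multiply by n: 180 * 0.0038582416 = 0.6944834880
Round to 4 dp: 0.6945

0.6945


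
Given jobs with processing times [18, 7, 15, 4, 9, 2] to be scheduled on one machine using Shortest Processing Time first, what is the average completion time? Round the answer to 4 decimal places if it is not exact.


Sort jobs by processing time (SPT order): [2, 4, 7, 9, 15, 18]
Compute completion times sequentially:
  Job 1: processing = 2, completes at 2
  Job 2: processing = 4, completes at 6
  Job 3: processing = 7, completes at 13
  Job 4: processing = 9, completes at 22
  Job 5: processing = 15, completes at 37
  Job 6: processing = 18, completes at 55
Sum of completion times = 135
Average completion time = 135/6 = 22.5

22.5


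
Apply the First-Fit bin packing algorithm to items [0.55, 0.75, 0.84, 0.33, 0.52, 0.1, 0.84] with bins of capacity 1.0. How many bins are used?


Place items sequentially using First-Fit:
  Item 0.55 -> new Bin 1
  Item 0.75 -> new Bin 2
  Item 0.84 -> new Bin 3
  Item 0.33 -> Bin 1 (now 0.88)
  Item 0.52 -> new Bin 4
  Item 0.1 -> Bin 1 (now 0.98)
  Item 0.84 -> new Bin 5
Total bins used = 5

5


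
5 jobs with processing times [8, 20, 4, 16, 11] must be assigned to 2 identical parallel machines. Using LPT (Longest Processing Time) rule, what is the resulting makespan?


Sort jobs in decreasing order (LPT): [20, 16, 11, 8, 4]
Assign each job to the least loaded machine:
  Machine 1: jobs [20, 8], load = 28
  Machine 2: jobs [16, 11, 4], load = 31
Makespan = max load = 31

31


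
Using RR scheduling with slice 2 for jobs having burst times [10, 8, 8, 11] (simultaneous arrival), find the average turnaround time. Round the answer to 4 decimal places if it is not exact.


Time quantum = 2
Execution trace:
  J1 runs 2 units, time = 2
  J2 runs 2 units, time = 4
  J3 runs 2 units, time = 6
  J4 runs 2 units, time = 8
  J1 runs 2 units, time = 10
  J2 runs 2 units, time = 12
  J3 runs 2 units, time = 14
  J4 runs 2 units, time = 16
  J1 runs 2 units, time = 18
  J2 runs 2 units, time = 20
  J3 runs 2 units, time = 22
  J4 runs 2 units, time = 24
  J1 runs 2 units, time = 26
  J2 runs 2 units, time = 28
  J3 runs 2 units, time = 30
  J4 runs 2 units, time = 32
  J1 runs 2 units, time = 34
  J4 runs 2 units, time = 36
  J4 runs 1 units, time = 37
Finish times: [34, 28, 30, 37]
Average turnaround = 129/4 = 32.25

32.25


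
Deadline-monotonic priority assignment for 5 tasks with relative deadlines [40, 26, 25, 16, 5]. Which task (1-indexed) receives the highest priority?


Sort tasks by relative deadline (ascending):
  Task 5: deadline = 5
  Task 4: deadline = 16
  Task 3: deadline = 25
  Task 2: deadline = 26
  Task 1: deadline = 40
Priority order (highest first): [5, 4, 3, 2, 1]
Highest priority task = 5

5


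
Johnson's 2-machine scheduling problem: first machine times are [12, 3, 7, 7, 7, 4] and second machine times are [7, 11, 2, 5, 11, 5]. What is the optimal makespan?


Apply Johnson's rule:
  Group 1 (a <= b): [(2, 3, 11), (6, 4, 5), (5, 7, 11)]
  Group 2 (a > b): [(1, 12, 7), (4, 7, 5), (3, 7, 2)]
Optimal job order: [2, 6, 5, 1, 4, 3]
Schedule:
  Job 2: M1 done at 3, M2 done at 14
  Job 6: M1 done at 7, M2 done at 19
  Job 5: M1 done at 14, M2 done at 30
  Job 1: M1 done at 26, M2 done at 37
  Job 4: M1 done at 33, M2 done at 42
  Job 3: M1 done at 40, M2 done at 44
Makespan = 44

44


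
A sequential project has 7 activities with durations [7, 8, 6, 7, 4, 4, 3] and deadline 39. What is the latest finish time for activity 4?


LF(activity 4) = deadline - sum of successor durations
Successors: activities 5 through 7 with durations [4, 4, 3]
Sum of successor durations = 11
LF = 39 - 11 = 28

28


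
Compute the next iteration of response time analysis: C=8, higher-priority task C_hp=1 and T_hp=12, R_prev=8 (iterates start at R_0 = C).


R_next = C + ceil(R_prev / T_hp) * C_hp
ceil(8 / 12) = ceil(0.6667) = 1
Interference = 1 * 1 = 1
R_next = 8 + 1 = 9

9


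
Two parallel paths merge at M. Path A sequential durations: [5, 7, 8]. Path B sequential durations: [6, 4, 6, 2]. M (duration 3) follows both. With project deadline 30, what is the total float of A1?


Forward pass: ES(A1) = sum of predecessors on chain A = 0
EF = ES + duration = 0 + 5 = 5
Backward pass: LF(M) = deadline = 30; LS(M) = 30 - 3 = 27
LF(A1) = LS(M) - sum(successors on chain A) = 27 - 15 = 12
LS = LF - duration = 12 - 5 = 7
Total float = LS - ES = 7 - 0 = 7

7


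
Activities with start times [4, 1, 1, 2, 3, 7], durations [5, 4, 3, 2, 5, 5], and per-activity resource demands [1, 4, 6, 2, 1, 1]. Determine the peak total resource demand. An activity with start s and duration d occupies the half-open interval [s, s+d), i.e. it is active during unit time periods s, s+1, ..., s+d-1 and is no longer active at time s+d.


Each activity i is active on [start_i, start_i + duration_i).
Compute total resource usage per time slot:
  t=0: active resources = [], total = 0
  t=1: active resources = [4, 6], total = 10
  t=2: active resources = [4, 6, 2], total = 12
  t=3: active resources = [4, 6, 2, 1], total = 13
  t=4: active resources = [1, 4, 1], total = 6
  t=5: active resources = [1, 1], total = 2
  t=6: active resources = [1, 1], total = 2
  t=7: active resources = [1, 1, 1], total = 3
  t=8: active resources = [1, 1], total = 2
  t=9: active resources = [1], total = 1
  t=10: active resources = [1], total = 1
  t=11: active resources = [1], total = 1
Peak resource demand = 13

13


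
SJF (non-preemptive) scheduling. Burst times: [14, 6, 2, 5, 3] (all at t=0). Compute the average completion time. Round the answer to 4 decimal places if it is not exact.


SJF order (ascending): [2, 3, 5, 6, 14]
Completion times:
  Job 1: burst=2, C=2
  Job 2: burst=3, C=5
  Job 3: burst=5, C=10
  Job 4: burst=6, C=16
  Job 5: burst=14, C=30
Average completion = 63/5 = 12.6

12.6


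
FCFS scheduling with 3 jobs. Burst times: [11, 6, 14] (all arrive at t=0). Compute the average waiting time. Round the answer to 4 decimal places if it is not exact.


FCFS order (as given): [11, 6, 14]
Waiting times:
  Job 1: wait = 0
  Job 2: wait = 11
  Job 3: wait = 17
Sum of waiting times = 28
Average waiting time = 28/3 = 9.3333

9.3333


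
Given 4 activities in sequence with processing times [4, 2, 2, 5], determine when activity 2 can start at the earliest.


Activity 2 starts after activities 1 through 1 complete.
Predecessor durations: [4]
ES = 4 = 4

4


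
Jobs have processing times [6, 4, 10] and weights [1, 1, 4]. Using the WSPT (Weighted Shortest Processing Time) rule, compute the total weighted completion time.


Compute p/w ratios and sort ascending (WSPT): [(10, 4), (4, 1), (6, 1)]
Compute weighted completion times:
  Job (p=10,w=4): C=10, w*C=4*10=40
  Job (p=4,w=1): C=14, w*C=1*14=14
  Job (p=6,w=1): C=20, w*C=1*20=20
Total weighted completion time = 74

74


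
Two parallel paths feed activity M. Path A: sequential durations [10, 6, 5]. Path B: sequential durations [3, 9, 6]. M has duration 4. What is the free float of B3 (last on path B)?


ES(B3) = sum of predecessors on chain B = 12
EF(B3) = ES + duration = 12 + 6 = 18
Successor of B3 is M. ES(M) = max(sum(A), sum(B)) = max(21, 18) = 21
Free float = ES(successor) - EF(current) = 21 - 18 = 3

3


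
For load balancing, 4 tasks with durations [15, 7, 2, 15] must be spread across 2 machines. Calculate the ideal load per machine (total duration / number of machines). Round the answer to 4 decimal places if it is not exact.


Total processing time = 15 + 7 + 2 + 15 = 39
Number of machines = 2
Ideal balanced load = 39 / 2 = 19.5

19.5


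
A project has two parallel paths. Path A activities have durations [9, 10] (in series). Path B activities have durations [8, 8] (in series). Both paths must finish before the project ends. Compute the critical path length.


Path A total = 9 + 10 = 19
Path B total = 8 + 8 = 16
Critical path = longest path = max(19, 16) = 19

19


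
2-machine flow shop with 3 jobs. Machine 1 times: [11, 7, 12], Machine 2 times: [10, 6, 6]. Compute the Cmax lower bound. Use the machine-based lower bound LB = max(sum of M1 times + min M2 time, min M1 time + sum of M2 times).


LB1 = sum(M1 times) + min(M2 times) = 30 + 6 = 36
LB2 = min(M1 times) + sum(M2 times) = 7 + 22 = 29
Lower bound = max(LB1, LB2) = max(36, 29) = 36

36


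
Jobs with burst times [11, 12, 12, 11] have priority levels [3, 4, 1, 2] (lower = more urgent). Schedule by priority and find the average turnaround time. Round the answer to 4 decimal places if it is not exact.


Sort by priority (ascending = highest first):
Order: [(1, 12), (2, 11), (3, 11), (4, 12)]
Completion times:
  Priority 1, burst=12, C=12
  Priority 2, burst=11, C=23
  Priority 3, burst=11, C=34
  Priority 4, burst=12, C=46
Average turnaround = 115/4 = 28.75

28.75


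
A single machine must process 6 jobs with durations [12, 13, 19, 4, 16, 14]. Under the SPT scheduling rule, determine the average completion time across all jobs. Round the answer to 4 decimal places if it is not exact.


Sort jobs by processing time (SPT order): [4, 12, 13, 14, 16, 19]
Compute completion times sequentially:
  Job 1: processing = 4, completes at 4
  Job 2: processing = 12, completes at 16
  Job 3: processing = 13, completes at 29
  Job 4: processing = 14, completes at 43
  Job 5: processing = 16, completes at 59
  Job 6: processing = 19, completes at 78
Sum of completion times = 229
Average completion time = 229/6 = 38.1667

38.1667


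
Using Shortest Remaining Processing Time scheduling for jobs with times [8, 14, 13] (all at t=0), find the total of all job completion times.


Since all jobs arrive at t=0, SRPT equals SPT ordering.
SPT order: [8, 13, 14]
Completion times:
  Job 1: p=8, C=8
  Job 2: p=13, C=21
  Job 3: p=14, C=35
Total completion time = 8 + 21 + 35 = 64

64


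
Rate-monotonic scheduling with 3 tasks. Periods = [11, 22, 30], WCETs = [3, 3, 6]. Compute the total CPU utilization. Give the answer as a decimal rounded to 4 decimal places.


Compute individual utilizations (exact fractions):
  Task 1: C/T = 3/11 (approx. 0.2727)
  Task 2: C/T = 3/22 (approx. 0.1364)
  Task 3: C/T = 6/30 = 1/5 (approx. 0.2)
Total utilization U = 3/11 + 3/22 + 1/5 = 67/110
Rounded to 4 decimal places: U = 0.6091
RM (Liu & Layland) bound for 3 tasks = 0.779763; compare with U = 67/110 (approx. 0.609091)
U <= bound, so schedulable by RM sufficient condition.

0.6091


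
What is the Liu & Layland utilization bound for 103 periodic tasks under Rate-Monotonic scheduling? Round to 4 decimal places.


Compute 2^(1/103) = 1.0067522788
Subtract 1: 1.0067522788 - 1 = 0.0067522788
Multiply by n: 103 * 0.0067522788 = 0.6954847164
Round to 4 dp: 0.6955

0.6955


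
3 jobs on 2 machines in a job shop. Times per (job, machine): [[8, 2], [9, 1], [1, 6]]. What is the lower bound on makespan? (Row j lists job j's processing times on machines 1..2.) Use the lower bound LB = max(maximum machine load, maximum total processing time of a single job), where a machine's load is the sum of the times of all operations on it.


Machine loads:
  Machine 1: 8 + 9 + 1 = 18
  Machine 2: 2 + 1 + 6 = 9
Max machine load = 18
Job totals:
  Job 1: 10
  Job 2: 10
  Job 3: 7
Max job total = 10
Lower bound = max(18, 10) = 18

18


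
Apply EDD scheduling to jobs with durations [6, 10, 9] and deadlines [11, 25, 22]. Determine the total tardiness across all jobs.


Sort by due date (EDD order): [(6, 11), (9, 22), (10, 25)]
Compute completion times and tardiness:
  Job 1: p=6, d=11, C=6, tardiness=max(0,6-11)=0
  Job 2: p=9, d=22, C=15, tardiness=max(0,15-22)=0
  Job 3: p=10, d=25, C=25, tardiness=max(0,25-25)=0
Total tardiness = 0

0


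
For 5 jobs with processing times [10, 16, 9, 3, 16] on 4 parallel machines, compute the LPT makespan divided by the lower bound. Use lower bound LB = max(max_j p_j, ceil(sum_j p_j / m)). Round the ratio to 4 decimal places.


LPT order: [16, 16, 10, 9, 3]
Machine loads after assignment: [16, 16, 10, 12]
LPT makespan = 16
Lower bound = max(max_job, ceil(total/4)) = max(16, 14) = 16
Ratio = 16 / 16 = 1.0

1.0


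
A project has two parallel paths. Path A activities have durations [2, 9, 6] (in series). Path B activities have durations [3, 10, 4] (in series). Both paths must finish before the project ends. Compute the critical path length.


Path A total = 2 + 9 + 6 = 17
Path B total = 3 + 10 + 4 = 17
Critical path = longest path = max(17, 17) = 17

17


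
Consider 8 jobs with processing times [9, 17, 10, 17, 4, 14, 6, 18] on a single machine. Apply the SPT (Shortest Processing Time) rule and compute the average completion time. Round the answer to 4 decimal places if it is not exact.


Sort jobs by processing time (SPT order): [4, 6, 9, 10, 14, 17, 17, 18]
Compute completion times sequentially:
  Job 1: processing = 4, completes at 4
  Job 2: processing = 6, completes at 10
  Job 3: processing = 9, completes at 19
  Job 4: processing = 10, completes at 29
  Job 5: processing = 14, completes at 43
  Job 6: processing = 17, completes at 60
  Job 7: processing = 17, completes at 77
  Job 8: processing = 18, completes at 95
Sum of completion times = 337
Average completion time = 337/8 = 42.125

42.125


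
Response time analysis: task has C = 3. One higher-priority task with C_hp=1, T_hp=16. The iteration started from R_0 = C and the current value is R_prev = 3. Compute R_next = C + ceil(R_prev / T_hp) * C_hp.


R_next = C + ceil(R_prev / T_hp) * C_hp
ceil(3 / 16) = ceil(0.1875) = 1
Interference = 1 * 1 = 1
R_next = 3 + 1 = 4

4


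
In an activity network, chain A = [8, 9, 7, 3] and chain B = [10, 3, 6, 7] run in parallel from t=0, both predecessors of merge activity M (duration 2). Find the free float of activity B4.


ES(B4) = sum of predecessors on chain B = 19
EF(B4) = ES + duration = 19 + 7 = 26
Successor of B4 is M. ES(M) = max(sum(A), sum(B)) = max(27, 26) = 27
Free float = ES(successor) - EF(current) = 27 - 26 = 1

1


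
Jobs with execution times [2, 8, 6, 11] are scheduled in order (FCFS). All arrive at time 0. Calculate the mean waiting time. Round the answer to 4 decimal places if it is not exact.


FCFS order (as given): [2, 8, 6, 11]
Waiting times:
  Job 1: wait = 0
  Job 2: wait = 2
  Job 3: wait = 10
  Job 4: wait = 16
Sum of waiting times = 28
Average waiting time = 28/4 = 7.0

7.0


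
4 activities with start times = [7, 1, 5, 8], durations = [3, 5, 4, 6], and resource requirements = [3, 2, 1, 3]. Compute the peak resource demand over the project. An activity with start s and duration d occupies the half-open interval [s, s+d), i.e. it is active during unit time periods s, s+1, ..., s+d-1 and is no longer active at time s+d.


Each activity i is active on [start_i, start_i + duration_i).
Compute total resource usage per time slot:
  t=0: active resources = [], total = 0
  t=1: active resources = [2], total = 2
  t=2: active resources = [2], total = 2
  t=3: active resources = [2], total = 2
  t=4: active resources = [2], total = 2
  t=5: active resources = [2, 1], total = 3
  t=6: active resources = [1], total = 1
  t=7: active resources = [3, 1], total = 4
  t=8: active resources = [3, 1, 3], total = 7
  t=9: active resources = [3, 3], total = 6
  t=10: active resources = [3], total = 3
  t=11: active resources = [3], total = 3
  t=12: active resources = [3], total = 3
  t=13: active resources = [3], total = 3
Peak resource demand = 7

7


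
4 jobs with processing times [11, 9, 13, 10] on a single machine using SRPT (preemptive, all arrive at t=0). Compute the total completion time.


Since all jobs arrive at t=0, SRPT equals SPT ordering.
SPT order: [9, 10, 11, 13]
Completion times:
  Job 1: p=9, C=9
  Job 2: p=10, C=19
  Job 3: p=11, C=30
  Job 4: p=13, C=43
Total completion time = 9 + 19 + 30 + 43 = 101

101


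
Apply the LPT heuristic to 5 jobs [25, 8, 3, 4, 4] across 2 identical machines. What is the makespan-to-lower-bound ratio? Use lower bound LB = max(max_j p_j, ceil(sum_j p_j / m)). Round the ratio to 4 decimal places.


LPT order: [25, 8, 4, 4, 3]
Machine loads after assignment: [25, 19]
LPT makespan = 25
Lower bound = max(max_job, ceil(total/2)) = max(25, 22) = 25
Ratio = 25 / 25 = 1.0

1.0


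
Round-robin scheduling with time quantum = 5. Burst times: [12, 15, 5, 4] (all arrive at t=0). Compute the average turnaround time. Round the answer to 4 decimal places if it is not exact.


Time quantum = 5
Execution trace:
  J1 runs 5 units, time = 5
  J2 runs 5 units, time = 10
  J3 runs 5 units, time = 15
  J4 runs 4 units, time = 19
  J1 runs 5 units, time = 24
  J2 runs 5 units, time = 29
  J1 runs 2 units, time = 31
  J2 runs 5 units, time = 36
Finish times: [31, 36, 15, 19]
Average turnaround = 101/4 = 25.25

25.25


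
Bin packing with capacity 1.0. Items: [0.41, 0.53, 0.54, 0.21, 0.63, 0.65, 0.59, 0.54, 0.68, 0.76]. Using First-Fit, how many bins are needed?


Place items sequentially using First-Fit:
  Item 0.41 -> new Bin 1
  Item 0.53 -> Bin 1 (now 0.94)
  Item 0.54 -> new Bin 2
  Item 0.21 -> Bin 2 (now 0.75)
  Item 0.63 -> new Bin 3
  Item 0.65 -> new Bin 4
  Item 0.59 -> new Bin 5
  Item 0.54 -> new Bin 6
  Item 0.68 -> new Bin 7
  Item 0.76 -> new Bin 8
Total bins used = 8

8


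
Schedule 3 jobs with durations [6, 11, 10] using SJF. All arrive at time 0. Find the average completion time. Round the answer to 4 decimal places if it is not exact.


SJF order (ascending): [6, 10, 11]
Completion times:
  Job 1: burst=6, C=6
  Job 2: burst=10, C=16
  Job 3: burst=11, C=27
Average completion = 49/3 = 16.3333

16.3333


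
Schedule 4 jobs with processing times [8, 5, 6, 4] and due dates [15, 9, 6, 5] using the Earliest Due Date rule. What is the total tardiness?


Sort by due date (EDD order): [(4, 5), (6, 6), (5, 9), (8, 15)]
Compute completion times and tardiness:
  Job 1: p=4, d=5, C=4, tardiness=max(0,4-5)=0
  Job 2: p=6, d=6, C=10, tardiness=max(0,10-6)=4
  Job 3: p=5, d=9, C=15, tardiness=max(0,15-9)=6
  Job 4: p=8, d=15, C=23, tardiness=max(0,23-15)=8
Total tardiness = 18

18


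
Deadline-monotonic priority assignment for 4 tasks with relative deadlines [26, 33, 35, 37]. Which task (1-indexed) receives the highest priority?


Sort tasks by relative deadline (ascending):
  Task 1: deadline = 26
  Task 2: deadline = 33
  Task 3: deadline = 35
  Task 4: deadline = 37
Priority order (highest first): [1, 2, 3, 4]
Highest priority task = 1

1


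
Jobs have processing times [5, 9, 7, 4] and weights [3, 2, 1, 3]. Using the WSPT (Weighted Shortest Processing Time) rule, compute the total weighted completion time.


Compute p/w ratios and sort ascending (WSPT): [(4, 3), (5, 3), (9, 2), (7, 1)]
Compute weighted completion times:
  Job (p=4,w=3): C=4, w*C=3*4=12
  Job (p=5,w=3): C=9, w*C=3*9=27
  Job (p=9,w=2): C=18, w*C=2*18=36
  Job (p=7,w=1): C=25, w*C=1*25=25
Total weighted completion time = 100

100


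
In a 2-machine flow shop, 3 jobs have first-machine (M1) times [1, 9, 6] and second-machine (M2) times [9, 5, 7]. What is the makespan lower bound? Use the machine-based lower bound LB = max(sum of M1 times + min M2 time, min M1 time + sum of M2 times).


LB1 = sum(M1 times) + min(M2 times) = 16 + 5 = 21
LB2 = min(M1 times) + sum(M2 times) = 1 + 21 = 22
Lower bound = max(LB1, LB2) = max(21, 22) = 22

22


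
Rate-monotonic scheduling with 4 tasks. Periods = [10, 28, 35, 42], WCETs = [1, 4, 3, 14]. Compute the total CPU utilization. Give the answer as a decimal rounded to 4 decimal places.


Compute individual utilizations (exact fractions):
  Task 1: C/T = 1/10 (approx. 0.1)
  Task 2: C/T = 4/28 = 1/7 (approx. 0.1429)
  Task 3: C/T = 3/35 (approx. 0.0857)
  Task 4: C/T = 14/42 = 1/3 (approx. 0.3333)
Total utilization U = 1/10 + 1/7 + 3/35 + 1/3 = 139/210
Rounded to 4 decimal places: U = 0.6619
RM (Liu & Layland) bound for 4 tasks = 0.756828; compare with U = 139/210 (approx. 0.661905)
U <= bound, so schedulable by RM sufficient condition.

0.6619


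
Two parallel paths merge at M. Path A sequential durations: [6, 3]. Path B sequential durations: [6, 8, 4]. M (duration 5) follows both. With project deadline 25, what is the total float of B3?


Forward pass: ES(B3) = sum of predecessors on chain B = 14
EF = ES + duration = 14 + 4 = 18
Backward pass: LF(M) = deadline = 25; LS(M) = 25 - 5 = 20
LF(B3) = LS(M) - sum(successors on chain B) = 20 - 0 = 20
LS = LF - duration = 20 - 4 = 16
Total float = LS - ES = 16 - 14 = 2

2


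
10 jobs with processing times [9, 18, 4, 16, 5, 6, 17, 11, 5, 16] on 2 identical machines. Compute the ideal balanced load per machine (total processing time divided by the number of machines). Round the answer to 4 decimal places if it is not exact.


Total processing time = 9 + 18 + 4 + 16 + 5 + 6 + 17 + 11 + 5 + 16 = 107
Number of machines = 2
Ideal balanced load = 107 / 2 = 53.5

53.5


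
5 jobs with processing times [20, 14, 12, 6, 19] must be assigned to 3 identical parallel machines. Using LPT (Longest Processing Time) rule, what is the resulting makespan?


Sort jobs in decreasing order (LPT): [20, 19, 14, 12, 6]
Assign each job to the least loaded machine:
  Machine 1: jobs [20], load = 20
  Machine 2: jobs [19, 6], load = 25
  Machine 3: jobs [14, 12], load = 26
Makespan = max load = 26

26


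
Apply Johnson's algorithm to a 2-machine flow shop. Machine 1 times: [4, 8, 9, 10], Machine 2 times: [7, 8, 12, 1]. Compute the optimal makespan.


Apply Johnson's rule:
  Group 1 (a <= b): [(1, 4, 7), (2, 8, 8), (3, 9, 12)]
  Group 2 (a > b): [(4, 10, 1)]
Optimal job order: [1, 2, 3, 4]
Schedule:
  Job 1: M1 done at 4, M2 done at 11
  Job 2: M1 done at 12, M2 done at 20
  Job 3: M1 done at 21, M2 done at 33
  Job 4: M1 done at 31, M2 done at 34
Makespan = 34

34


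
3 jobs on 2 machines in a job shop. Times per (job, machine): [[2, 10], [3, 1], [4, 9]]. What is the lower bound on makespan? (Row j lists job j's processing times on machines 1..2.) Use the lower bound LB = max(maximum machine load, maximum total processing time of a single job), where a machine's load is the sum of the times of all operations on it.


Machine loads:
  Machine 1: 2 + 3 + 4 = 9
  Machine 2: 10 + 1 + 9 = 20
Max machine load = 20
Job totals:
  Job 1: 12
  Job 2: 4
  Job 3: 13
Max job total = 13
Lower bound = max(20, 13) = 20

20


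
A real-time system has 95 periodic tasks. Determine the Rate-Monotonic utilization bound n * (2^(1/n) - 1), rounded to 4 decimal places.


Compute 2^(1/95) = 1.0073229689
Subtract 1: 1.0073229689 - 1 = 0.0073229689
Multiply by n: 95 * 0.0073229689 = 0.6956820455
Round to 4 dp: 0.6957

0.6957


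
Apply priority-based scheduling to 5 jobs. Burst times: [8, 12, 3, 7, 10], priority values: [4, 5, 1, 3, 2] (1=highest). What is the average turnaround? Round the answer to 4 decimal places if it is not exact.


Sort by priority (ascending = highest first):
Order: [(1, 3), (2, 10), (3, 7), (4, 8), (5, 12)]
Completion times:
  Priority 1, burst=3, C=3
  Priority 2, burst=10, C=13
  Priority 3, burst=7, C=20
  Priority 4, burst=8, C=28
  Priority 5, burst=12, C=40
Average turnaround = 104/5 = 20.8

20.8


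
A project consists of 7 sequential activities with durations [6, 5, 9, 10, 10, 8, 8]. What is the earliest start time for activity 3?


Activity 3 starts after activities 1 through 2 complete.
Predecessor durations: [6, 5]
ES = 6 + 5 = 11

11


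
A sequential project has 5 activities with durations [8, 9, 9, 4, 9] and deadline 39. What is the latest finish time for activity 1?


LF(activity 1) = deadline - sum of successor durations
Successors: activities 2 through 5 with durations [9, 9, 4, 9]
Sum of successor durations = 31
LF = 39 - 31 = 8

8


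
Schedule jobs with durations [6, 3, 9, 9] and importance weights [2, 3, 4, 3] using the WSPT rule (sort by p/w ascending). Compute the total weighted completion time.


Compute p/w ratios and sort ascending (WSPT): [(3, 3), (9, 4), (6, 2), (9, 3)]
Compute weighted completion times:
  Job (p=3,w=3): C=3, w*C=3*3=9
  Job (p=9,w=4): C=12, w*C=4*12=48
  Job (p=6,w=2): C=18, w*C=2*18=36
  Job (p=9,w=3): C=27, w*C=3*27=81
Total weighted completion time = 174

174


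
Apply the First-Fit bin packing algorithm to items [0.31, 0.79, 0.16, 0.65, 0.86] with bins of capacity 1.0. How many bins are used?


Place items sequentially using First-Fit:
  Item 0.31 -> new Bin 1
  Item 0.79 -> new Bin 2
  Item 0.16 -> Bin 1 (now 0.47)
  Item 0.65 -> new Bin 3
  Item 0.86 -> new Bin 4
Total bins used = 4

4


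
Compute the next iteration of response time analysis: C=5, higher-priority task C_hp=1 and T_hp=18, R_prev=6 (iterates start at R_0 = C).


R_next = C + ceil(R_prev / T_hp) * C_hp
ceil(6 / 18) = ceil(0.3333) = 1
Interference = 1 * 1 = 1
R_next = 5 + 1 = 6
R_next = R_prev, so the iteration has converged (response time = 6).

6


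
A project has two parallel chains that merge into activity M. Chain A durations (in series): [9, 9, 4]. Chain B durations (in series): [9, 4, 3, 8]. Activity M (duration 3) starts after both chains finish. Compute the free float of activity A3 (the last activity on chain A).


ES(A3) = sum of predecessors on chain A = 18
EF(A3) = ES + duration = 18 + 4 = 22
Successor of A3 is M. ES(M) = max(sum(A), sum(B)) = max(22, 24) = 24
Free float = ES(successor) - EF(current) = 24 - 22 = 2

2


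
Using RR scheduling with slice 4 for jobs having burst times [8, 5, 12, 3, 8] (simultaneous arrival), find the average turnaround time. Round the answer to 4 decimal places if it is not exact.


Time quantum = 4
Execution trace:
  J1 runs 4 units, time = 4
  J2 runs 4 units, time = 8
  J3 runs 4 units, time = 12
  J4 runs 3 units, time = 15
  J5 runs 4 units, time = 19
  J1 runs 4 units, time = 23
  J2 runs 1 units, time = 24
  J3 runs 4 units, time = 28
  J5 runs 4 units, time = 32
  J3 runs 4 units, time = 36
Finish times: [23, 24, 36, 15, 32]
Average turnaround = 130/5 = 26.0

26.0


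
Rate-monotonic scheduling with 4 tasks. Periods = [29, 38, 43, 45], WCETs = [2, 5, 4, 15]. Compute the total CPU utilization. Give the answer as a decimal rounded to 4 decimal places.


Compute individual utilizations (exact fractions):
  Task 1: C/T = 2/29 (approx. 0.069)
  Task 2: C/T = 5/38 (approx. 0.1316)
  Task 3: C/T = 4/43 (approx. 0.093)
  Task 4: C/T = 15/45 = 1/3 (approx. 0.3333)
Total utilization U = 2/29 + 5/38 + 4/43 + 1/3 = 89119/142158
Rounded to 4 decimal places: U = 0.6269
RM (Liu & Layland) bound for 4 tasks = 0.756828; compare with U = 89119/142158 (approx. 0.626901)
U <= bound, so schedulable by RM sufficient condition.

0.6269


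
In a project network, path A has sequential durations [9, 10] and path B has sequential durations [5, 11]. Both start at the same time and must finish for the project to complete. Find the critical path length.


Path A total = 9 + 10 = 19
Path B total = 5 + 11 = 16
Critical path = longest path = max(19, 16) = 19

19


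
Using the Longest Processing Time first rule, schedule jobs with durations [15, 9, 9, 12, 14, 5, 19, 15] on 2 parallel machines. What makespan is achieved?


Sort jobs in decreasing order (LPT): [19, 15, 15, 14, 12, 9, 9, 5]
Assign each job to the least loaded machine:
  Machine 1: jobs [19, 14, 9, 9], load = 51
  Machine 2: jobs [15, 15, 12, 5], load = 47
Makespan = max load = 51

51


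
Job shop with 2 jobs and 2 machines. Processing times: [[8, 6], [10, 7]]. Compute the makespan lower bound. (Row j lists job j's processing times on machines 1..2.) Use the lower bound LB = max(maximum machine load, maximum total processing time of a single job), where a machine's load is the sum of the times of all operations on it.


Machine loads:
  Machine 1: 8 + 10 = 18
  Machine 2: 6 + 7 = 13
Max machine load = 18
Job totals:
  Job 1: 14
  Job 2: 17
Max job total = 17
Lower bound = max(18, 17) = 18

18


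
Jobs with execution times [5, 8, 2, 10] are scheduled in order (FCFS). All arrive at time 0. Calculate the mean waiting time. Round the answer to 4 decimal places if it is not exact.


FCFS order (as given): [5, 8, 2, 10]
Waiting times:
  Job 1: wait = 0
  Job 2: wait = 5
  Job 3: wait = 13
  Job 4: wait = 15
Sum of waiting times = 33
Average waiting time = 33/4 = 8.25

8.25


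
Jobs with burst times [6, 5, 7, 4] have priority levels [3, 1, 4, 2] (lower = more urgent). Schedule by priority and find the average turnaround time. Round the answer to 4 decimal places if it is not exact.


Sort by priority (ascending = highest first):
Order: [(1, 5), (2, 4), (3, 6), (4, 7)]
Completion times:
  Priority 1, burst=5, C=5
  Priority 2, burst=4, C=9
  Priority 3, burst=6, C=15
  Priority 4, burst=7, C=22
Average turnaround = 51/4 = 12.75

12.75


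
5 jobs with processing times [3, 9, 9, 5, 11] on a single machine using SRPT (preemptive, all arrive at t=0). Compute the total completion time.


Since all jobs arrive at t=0, SRPT equals SPT ordering.
SPT order: [3, 5, 9, 9, 11]
Completion times:
  Job 1: p=3, C=3
  Job 2: p=5, C=8
  Job 3: p=9, C=17
  Job 4: p=9, C=26
  Job 5: p=11, C=37
Total completion time = 3 + 8 + 17 + 26 + 37 = 91

91


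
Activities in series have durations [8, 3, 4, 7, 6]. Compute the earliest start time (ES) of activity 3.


Activity 3 starts after activities 1 through 2 complete.
Predecessor durations: [8, 3]
ES = 8 + 3 = 11

11


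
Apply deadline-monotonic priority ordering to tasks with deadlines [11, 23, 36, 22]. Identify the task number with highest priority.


Sort tasks by relative deadline (ascending):
  Task 1: deadline = 11
  Task 4: deadline = 22
  Task 2: deadline = 23
  Task 3: deadline = 36
Priority order (highest first): [1, 4, 2, 3]
Highest priority task = 1

1


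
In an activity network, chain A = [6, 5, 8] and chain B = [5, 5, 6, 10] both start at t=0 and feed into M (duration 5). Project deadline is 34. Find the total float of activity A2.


Forward pass: ES(A2) = sum of predecessors on chain A = 6
EF = ES + duration = 6 + 5 = 11
Backward pass: LF(M) = deadline = 34; LS(M) = 34 - 5 = 29
LF(A2) = LS(M) - sum(successors on chain A) = 29 - 8 = 21
LS = LF - duration = 21 - 5 = 16
Total float = LS - ES = 16 - 6 = 10

10


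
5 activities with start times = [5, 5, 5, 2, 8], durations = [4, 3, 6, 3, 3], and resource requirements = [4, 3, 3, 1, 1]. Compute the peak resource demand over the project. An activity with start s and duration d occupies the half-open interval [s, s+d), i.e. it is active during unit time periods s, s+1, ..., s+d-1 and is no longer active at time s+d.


Each activity i is active on [start_i, start_i + duration_i).
Compute total resource usage per time slot:
  t=0: active resources = [], total = 0
  t=1: active resources = [], total = 0
  t=2: active resources = [1], total = 1
  t=3: active resources = [1], total = 1
  t=4: active resources = [1], total = 1
  t=5: active resources = [4, 3, 3], total = 10
  t=6: active resources = [4, 3, 3], total = 10
  t=7: active resources = [4, 3, 3], total = 10
  t=8: active resources = [4, 3, 1], total = 8
  t=9: active resources = [3, 1], total = 4
  t=10: active resources = [3, 1], total = 4
Peak resource demand = 10

10


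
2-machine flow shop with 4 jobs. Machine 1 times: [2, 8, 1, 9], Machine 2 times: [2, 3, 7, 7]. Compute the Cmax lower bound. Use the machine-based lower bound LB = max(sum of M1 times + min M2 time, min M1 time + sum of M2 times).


LB1 = sum(M1 times) + min(M2 times) = 20 + 2 = 22
LB2 = min(M1 times) + sum(M2 times) = 1 + 19 = 20
Lower bound = max(LB1, LB2) = max(22, 20) = 22

22


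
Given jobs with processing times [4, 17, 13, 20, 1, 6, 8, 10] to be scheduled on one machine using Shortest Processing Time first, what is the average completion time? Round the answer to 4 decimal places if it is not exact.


Sort jobs by processing time (SPT order): [1, 4, 6, 8, 10, 13, 17, 20]
Compute completion times sequentially:
  Job 1: processing = 1, completes at 1
  Job 2: processing = 4, completes at 5
  Job 3: processing = 6, completes at 11
  Job 4: processing = 8, completes at 19
  Job 5: processing = 10, completes at 29
  Job 6: processing = 13, completes at 42
  Job 7: processing = 17, completes at 59
  Job 8: processing = 20, completes at 79
Sum of completion times = 245
Average completion time = 245/8 = 30.625

30.625


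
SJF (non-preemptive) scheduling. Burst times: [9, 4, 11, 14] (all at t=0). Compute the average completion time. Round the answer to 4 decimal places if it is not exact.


SJF order (ascending): [4, 9, 11, 14]
Completion times:
  Job 1: burst=4, C=4
  Job 2: burst=9, C=13
  Job 3: burst=11, C=24
  Job 4: burst=14, C=38
Average completion = 79/4 = 19.75

19.75


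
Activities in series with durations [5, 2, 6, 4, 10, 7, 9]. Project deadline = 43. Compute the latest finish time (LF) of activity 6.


LF(activity 6) = deadline - sum of successor durations
Successors: activities 7 through 7 with durations [9]
Sum of successor durations = 9
LF = 43 - 9 = 34

34


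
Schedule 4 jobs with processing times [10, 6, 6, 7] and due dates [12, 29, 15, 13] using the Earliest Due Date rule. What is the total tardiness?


Sort by due date (EDD order): [(10, 12), (7, 13), (6, 15), (6, 29)]
Compute completion times and tardiness:
  Job 1: p=10, d=12, C=10, tardiness=max(0,10-12)=0
  Job 2: p=7, d=13, C=17, tardiness=max(0,17-13)=4
  Job 3: p=6, d=15, C=23, tardiness=max(0,23-15)=8
  Job 4: p=6, d=29, C=29, tardiness=max(0,29-29)=0
Total tardiness = 12

12


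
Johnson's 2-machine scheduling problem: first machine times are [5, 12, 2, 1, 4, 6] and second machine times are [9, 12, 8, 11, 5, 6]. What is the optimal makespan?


Apply Johnson's rule:
  Group 1 (a <= b): [(4, 1, 11), (3, 2, 8), (5, 4, 5), (1, 5, 9), (6, 6, 6), (2, 12, 12)]
  Group 2 (a > b): []
Optimal job order: [4, 3, 5, 1, 6, 2]
Schedule:
  Job 4: M1 done at 1, M2 done at 12
  Job 3: M1 done at 3, M2 done at 20
  Job 5: M1 done at 7, M2 done at 25
  Job 1: M1 done at 12, M2 done at 34
  Job 6: M1 done at 18, M2 done at 40
  Job 2: M1 done at 30, M2 done at 52
Makespan = 52

52


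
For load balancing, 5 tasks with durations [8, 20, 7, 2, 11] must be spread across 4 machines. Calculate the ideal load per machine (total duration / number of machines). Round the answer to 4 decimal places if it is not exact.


Total processing time = 8 + 20 + 7 + 2 + 11 = 48
Number of machines = 4
Ideal balanced load = 48 / 4 = 12.0

12.0


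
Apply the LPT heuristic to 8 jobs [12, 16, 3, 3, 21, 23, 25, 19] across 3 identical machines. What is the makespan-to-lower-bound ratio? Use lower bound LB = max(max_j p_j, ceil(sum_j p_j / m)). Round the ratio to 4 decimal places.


LPT order: [25, 23, 21, 19, 16, 12, 3, 3]
Machine loads after assignment: [40, 42, 40]
LPT makespan = 42
Lower bound = max(max_job, ceil(total/3)) = max(25, 41) = 41
Ratio = 42 / 41 = 1.0244

1.0244


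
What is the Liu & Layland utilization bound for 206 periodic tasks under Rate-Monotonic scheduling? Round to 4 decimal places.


Compute 2^(1/206) = 1.0033704594
Subtract 1: 1.0033704594 - 1 = 0.0033704594
Multiply by n: 206 * 0.0033704594 = 0.6943146364
Round to 4 dp: 0.6943

0.6943


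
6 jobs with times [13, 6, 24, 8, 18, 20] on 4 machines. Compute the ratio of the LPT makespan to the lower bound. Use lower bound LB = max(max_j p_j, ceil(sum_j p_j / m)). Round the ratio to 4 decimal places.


LPT order: [24, 20, 18, 13, 8, 6]
Machine loads after assignment: [24, 20, 24, 21]
LPT makespan = 24
Lower bound = max(max_job, ceil(total/4)) = max(24, 23) = 24
Ratio = 24 / 24 = 1.0

1.0


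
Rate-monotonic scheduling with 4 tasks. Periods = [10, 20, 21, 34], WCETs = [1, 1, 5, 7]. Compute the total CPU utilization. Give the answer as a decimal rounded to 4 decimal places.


Compute individual utilizations (exact fractions):
  Task 1: C/T = 1/10 (approx. 0.1)
  Task 2: C/T = 1/20 (approx. 0.05)
  Task 3: C/T = 5/21 (approx. 0.2381)
  Task 4: C/T = 7/34 (approx. 0.2059)
Total utilization U = 1/10 + 1/20 + 5/21 + 7/34 = 4241/7140
Rounded to 4 decimal places: U = 0.5940
RM (Liu & Layland) bound for 4 tasks = 0.756828; compare with U = 4241/7140 (approx. 0.593978)
U <= bound, so schedulable by RM sufficient condition.

0.5940


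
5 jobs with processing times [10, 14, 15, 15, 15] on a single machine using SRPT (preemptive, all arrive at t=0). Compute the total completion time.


Since all jobs arrive at t=0, SRPT equals SPT ordering.
SPT order: [10, 14, 15, 15, 15]
Completion times:
  Job 1: p=10, C=10
  Job 2: p=14, C=24
  Job 3: p=15, C=39
  Job 4: p=15, C=54
  Job 5: p=15, C=69
Total completion time = 10 + 24 + 39 + 54 + 69 = 196

196
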